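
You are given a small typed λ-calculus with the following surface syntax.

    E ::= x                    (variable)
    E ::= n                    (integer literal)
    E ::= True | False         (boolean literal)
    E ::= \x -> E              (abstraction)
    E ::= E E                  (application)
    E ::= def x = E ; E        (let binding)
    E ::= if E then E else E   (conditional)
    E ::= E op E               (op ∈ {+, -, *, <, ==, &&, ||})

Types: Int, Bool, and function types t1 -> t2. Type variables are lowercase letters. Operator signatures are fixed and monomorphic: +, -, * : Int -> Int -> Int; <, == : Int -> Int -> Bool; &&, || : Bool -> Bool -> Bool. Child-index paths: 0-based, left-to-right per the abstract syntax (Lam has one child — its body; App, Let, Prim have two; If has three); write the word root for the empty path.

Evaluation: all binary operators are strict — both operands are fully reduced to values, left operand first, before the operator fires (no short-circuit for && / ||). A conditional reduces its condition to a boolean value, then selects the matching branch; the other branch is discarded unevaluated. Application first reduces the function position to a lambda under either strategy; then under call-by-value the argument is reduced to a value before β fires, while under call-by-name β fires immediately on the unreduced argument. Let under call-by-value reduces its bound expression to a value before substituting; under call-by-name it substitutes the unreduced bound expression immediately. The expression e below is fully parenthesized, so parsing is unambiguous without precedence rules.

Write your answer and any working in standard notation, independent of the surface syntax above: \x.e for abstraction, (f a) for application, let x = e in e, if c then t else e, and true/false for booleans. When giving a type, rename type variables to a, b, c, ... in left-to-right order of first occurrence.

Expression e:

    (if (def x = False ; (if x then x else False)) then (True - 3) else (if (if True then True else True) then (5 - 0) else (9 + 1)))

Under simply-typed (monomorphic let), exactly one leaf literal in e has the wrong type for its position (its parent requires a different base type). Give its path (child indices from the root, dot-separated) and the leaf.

Trace:
let x : Bool
x : Bool
  unify Bool ~ Bool
x : Bool
  unify Bool ~ Bool
  unify Bool ~ Bool
  unify Bool ~ Int
  FAIL: mismatch Bool ~ Int

Answer: 1.0 : true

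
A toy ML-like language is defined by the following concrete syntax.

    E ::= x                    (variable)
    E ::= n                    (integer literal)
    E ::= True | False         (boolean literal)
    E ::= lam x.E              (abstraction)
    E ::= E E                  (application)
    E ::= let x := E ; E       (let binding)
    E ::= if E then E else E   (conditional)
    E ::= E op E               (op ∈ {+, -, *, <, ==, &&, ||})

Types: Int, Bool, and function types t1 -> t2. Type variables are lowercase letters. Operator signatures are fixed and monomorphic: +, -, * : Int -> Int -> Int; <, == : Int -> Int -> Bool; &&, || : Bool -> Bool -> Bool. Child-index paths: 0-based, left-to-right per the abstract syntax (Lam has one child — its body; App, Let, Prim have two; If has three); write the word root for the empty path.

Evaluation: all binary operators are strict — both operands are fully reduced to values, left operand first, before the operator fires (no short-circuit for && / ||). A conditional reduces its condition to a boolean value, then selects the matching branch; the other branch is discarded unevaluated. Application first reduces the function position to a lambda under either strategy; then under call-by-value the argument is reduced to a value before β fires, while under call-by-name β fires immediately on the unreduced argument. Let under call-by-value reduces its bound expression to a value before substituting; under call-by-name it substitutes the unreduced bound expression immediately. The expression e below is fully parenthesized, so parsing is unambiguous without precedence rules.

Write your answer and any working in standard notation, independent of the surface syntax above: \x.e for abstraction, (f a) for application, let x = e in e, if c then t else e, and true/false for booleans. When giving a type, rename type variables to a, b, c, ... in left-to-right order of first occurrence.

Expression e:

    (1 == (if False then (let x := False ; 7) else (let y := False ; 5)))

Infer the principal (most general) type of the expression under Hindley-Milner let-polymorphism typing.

Trace:
  unify Int ~ Int
  unify Bool ~ Bool
let x : Bool
let y : Bool
  unify Int ~ Int
  unify Int ~ Int

Answer: Bool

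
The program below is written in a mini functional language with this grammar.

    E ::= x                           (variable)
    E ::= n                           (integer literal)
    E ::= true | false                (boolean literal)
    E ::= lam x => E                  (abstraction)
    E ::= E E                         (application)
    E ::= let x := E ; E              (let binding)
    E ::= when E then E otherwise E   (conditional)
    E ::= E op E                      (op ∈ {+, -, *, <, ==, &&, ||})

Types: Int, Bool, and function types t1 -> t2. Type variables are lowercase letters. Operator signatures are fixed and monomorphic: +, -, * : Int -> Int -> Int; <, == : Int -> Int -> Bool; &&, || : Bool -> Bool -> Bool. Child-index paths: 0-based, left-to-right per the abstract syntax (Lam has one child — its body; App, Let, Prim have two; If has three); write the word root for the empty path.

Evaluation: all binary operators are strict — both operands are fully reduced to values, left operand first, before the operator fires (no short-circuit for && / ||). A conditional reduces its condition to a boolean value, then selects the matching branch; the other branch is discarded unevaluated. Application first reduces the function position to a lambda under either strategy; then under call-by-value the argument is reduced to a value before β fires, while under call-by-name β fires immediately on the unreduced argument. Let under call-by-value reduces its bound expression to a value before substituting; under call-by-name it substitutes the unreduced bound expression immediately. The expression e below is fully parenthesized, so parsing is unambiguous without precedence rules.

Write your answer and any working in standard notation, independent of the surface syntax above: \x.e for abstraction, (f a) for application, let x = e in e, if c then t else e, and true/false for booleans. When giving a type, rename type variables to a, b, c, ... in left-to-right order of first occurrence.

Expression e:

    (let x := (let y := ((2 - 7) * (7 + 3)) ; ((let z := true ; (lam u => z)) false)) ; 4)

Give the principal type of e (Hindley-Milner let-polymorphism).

Trace:
  unify Int ~ Int
  unify Int ~ Int
  unify Int ~ Int
  unify Int ~ Int
  unify Int ~ Int
  unify Int ~ Int
let y : Int
let z : Bool
z : Bool
\u._ : a -> Bool
  unify a -> Bool ~ Bool -> b
  unify a ~ Bool
  unify Bool ~ b
_ _ : Bool
let x : Bool

Answer: Int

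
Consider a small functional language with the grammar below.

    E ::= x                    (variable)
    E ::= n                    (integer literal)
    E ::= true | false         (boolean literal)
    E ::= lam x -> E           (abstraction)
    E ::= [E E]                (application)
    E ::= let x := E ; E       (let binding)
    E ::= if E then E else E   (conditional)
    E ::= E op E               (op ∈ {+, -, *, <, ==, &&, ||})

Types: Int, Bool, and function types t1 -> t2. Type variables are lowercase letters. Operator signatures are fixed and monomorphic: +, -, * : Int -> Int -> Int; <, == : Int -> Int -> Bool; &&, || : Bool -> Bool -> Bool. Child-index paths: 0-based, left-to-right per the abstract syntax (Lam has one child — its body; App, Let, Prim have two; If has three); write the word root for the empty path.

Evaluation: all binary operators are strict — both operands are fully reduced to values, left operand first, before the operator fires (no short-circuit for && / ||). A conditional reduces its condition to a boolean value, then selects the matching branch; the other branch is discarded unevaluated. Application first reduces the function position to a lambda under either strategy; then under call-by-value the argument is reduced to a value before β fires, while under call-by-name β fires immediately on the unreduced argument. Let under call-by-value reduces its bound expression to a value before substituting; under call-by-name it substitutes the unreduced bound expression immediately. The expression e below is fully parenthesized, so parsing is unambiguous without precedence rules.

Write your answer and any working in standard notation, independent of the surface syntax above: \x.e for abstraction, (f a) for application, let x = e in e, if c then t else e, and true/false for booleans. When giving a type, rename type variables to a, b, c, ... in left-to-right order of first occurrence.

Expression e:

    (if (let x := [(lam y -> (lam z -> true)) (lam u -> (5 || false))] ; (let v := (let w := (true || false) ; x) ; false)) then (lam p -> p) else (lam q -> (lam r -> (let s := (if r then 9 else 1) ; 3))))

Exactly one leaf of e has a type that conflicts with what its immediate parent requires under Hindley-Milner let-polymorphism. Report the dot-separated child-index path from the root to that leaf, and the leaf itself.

Answer: 0.0.1.0.0 : 5

Trace:
\z._ : b -> Bool
\y._ : a -> b -> Bool
  unify Int ~ Bool
  FAIL: mismatch Int ~ Bool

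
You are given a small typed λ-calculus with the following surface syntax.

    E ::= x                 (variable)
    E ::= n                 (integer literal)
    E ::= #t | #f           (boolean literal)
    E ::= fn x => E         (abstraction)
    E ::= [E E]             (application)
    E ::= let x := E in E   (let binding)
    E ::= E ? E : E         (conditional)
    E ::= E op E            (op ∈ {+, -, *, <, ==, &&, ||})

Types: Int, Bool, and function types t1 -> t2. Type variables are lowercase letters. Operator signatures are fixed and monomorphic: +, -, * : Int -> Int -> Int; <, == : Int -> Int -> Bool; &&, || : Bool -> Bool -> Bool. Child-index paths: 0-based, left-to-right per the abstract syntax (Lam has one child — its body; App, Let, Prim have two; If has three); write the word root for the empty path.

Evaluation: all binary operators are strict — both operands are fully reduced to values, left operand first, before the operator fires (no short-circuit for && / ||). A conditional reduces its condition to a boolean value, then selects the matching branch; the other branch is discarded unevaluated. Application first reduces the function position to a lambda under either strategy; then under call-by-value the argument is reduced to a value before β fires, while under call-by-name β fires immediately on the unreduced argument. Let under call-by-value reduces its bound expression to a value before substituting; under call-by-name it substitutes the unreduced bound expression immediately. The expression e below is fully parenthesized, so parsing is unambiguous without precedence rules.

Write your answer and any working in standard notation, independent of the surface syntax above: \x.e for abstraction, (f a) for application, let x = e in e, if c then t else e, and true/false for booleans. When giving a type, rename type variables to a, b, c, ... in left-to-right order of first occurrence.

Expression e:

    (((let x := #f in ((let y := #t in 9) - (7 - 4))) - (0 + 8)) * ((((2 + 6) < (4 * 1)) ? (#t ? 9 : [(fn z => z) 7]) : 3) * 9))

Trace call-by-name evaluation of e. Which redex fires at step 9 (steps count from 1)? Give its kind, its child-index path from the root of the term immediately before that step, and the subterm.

Trace:
step 0: (((let x = false in ((let y = true in 9) - (7 - 4))) - (0 + 8)) * ((if ((2 + 6) < (4 * 1)) then (if true then 9 else ((\z.z) 7)) else 3) * 9))
step 1: [let@0.0] ((((let y = true in 9) - (7 - 4)) - (0 + 8)) * ((if ((2 + 6) < (4 * 1)) then (if true then 9 else ((\z.z) 7)) else 3) * 9))
step 2: [let@0.0.0] (((9 - (7 - 4)) - (0 + 8)) * ((if ((2 + 6) < (4 * 1)) then (if true then 9 else ((\z.z) 7)) else 3) * 9))
step 3: [delta@0.0.1] (((9 - 3) - (0 + 8)) * ((if ((2 + 6) < (4 * 1)) then (if true then 9 else ((\z.z) 7)) else 3) * 9))
step 4: [delta@0.0] ((6 - (0 + 8)) * ((if ((2 + 6) < (4 * 1)) then (if true then 9 else ((\z.z) 7)) else 3) * 9))
step 5: [delta@0.1] ((6 - 8) * ((if ((2 + 6) < (4 * 1)) then (if true then 9 else ((\z.z) 7)) else 3) * 9))
step 6: [delta@0] (-2 * ((if ((2 + 6) < (4 * 1)) then (if true then 9 else ((\z.z) 7)) else 3) * 9))
step 7: [delta@1.0.0.0] (-2 * ((if (8 < (4 * 1)) then (if true then 9 else ((\z.z) 7)) else 3) * 9))
step 8: [delta@1.0.0.1] (-2 * ((if (8 < 4) then (if true then 9 else ((\z.z) 7)) else 3) * 9))
step 9: [delta@1.0.0] (-2 * ((if false then (if true then 9 else ((\z.z) 7)) else 3) * 9))

Answer: delta at 1.0.0 : (8 < 4)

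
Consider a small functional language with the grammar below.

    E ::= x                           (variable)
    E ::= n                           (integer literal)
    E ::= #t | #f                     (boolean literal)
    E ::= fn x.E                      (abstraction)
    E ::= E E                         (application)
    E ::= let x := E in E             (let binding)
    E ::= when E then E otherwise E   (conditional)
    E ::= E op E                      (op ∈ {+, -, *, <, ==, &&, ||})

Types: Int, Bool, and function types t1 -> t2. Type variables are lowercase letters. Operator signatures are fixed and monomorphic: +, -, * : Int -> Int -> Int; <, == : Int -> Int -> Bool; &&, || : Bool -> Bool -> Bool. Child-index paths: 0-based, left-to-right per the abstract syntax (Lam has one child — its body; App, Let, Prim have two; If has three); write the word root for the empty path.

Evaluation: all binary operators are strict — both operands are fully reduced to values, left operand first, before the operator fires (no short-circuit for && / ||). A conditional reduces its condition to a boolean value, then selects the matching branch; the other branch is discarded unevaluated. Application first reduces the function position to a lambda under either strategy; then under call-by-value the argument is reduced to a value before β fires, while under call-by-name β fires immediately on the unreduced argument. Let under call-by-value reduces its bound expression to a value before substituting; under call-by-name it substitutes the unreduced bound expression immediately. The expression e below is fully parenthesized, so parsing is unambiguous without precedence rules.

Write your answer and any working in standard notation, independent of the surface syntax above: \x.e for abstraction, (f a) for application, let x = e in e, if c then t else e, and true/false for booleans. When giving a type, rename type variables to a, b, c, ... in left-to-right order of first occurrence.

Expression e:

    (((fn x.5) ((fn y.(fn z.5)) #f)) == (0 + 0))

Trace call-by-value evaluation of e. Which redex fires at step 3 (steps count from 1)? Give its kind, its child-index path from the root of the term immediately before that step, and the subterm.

Trace:
step 0: (((\x.5) ((\y.(\z.5)) false)) == (0 + 0))
step 1: [beta@0.1] (((\x.5) (\z.5)) == (0 + 0))
step 2: [beta@0] (5 == (0 + 0))
step 3: [delta@1] (5 == 0)

Answer: delta at 1 : (0 + 0)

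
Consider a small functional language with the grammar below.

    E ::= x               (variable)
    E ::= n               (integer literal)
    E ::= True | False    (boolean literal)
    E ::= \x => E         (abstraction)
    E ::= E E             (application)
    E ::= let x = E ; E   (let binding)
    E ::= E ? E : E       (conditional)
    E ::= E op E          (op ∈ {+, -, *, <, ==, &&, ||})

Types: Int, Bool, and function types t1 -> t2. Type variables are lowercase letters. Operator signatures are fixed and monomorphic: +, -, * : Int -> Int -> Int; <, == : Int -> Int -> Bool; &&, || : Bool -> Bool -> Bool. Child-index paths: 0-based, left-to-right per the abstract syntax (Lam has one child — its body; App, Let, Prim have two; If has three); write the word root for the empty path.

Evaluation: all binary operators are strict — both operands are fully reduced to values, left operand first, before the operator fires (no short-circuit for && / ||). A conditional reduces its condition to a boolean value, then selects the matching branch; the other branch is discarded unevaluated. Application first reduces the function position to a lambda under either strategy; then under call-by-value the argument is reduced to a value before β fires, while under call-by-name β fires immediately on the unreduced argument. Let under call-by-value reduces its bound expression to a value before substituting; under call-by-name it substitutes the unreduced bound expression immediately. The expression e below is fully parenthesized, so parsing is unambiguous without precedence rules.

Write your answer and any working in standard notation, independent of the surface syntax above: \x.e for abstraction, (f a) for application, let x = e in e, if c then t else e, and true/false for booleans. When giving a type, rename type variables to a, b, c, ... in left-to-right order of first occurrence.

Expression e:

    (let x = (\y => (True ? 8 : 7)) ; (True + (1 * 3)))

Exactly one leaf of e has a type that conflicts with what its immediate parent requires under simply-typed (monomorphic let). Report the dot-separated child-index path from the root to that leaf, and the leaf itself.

Answer: 1.0 : true

Derivation:
  unify Bool ~ Bool
  unify Int ~ Int
\y._ : a -> Int
let x : a -> Int
  unify Bool ~ Int
  FAIL: mismatch Bool ~ Int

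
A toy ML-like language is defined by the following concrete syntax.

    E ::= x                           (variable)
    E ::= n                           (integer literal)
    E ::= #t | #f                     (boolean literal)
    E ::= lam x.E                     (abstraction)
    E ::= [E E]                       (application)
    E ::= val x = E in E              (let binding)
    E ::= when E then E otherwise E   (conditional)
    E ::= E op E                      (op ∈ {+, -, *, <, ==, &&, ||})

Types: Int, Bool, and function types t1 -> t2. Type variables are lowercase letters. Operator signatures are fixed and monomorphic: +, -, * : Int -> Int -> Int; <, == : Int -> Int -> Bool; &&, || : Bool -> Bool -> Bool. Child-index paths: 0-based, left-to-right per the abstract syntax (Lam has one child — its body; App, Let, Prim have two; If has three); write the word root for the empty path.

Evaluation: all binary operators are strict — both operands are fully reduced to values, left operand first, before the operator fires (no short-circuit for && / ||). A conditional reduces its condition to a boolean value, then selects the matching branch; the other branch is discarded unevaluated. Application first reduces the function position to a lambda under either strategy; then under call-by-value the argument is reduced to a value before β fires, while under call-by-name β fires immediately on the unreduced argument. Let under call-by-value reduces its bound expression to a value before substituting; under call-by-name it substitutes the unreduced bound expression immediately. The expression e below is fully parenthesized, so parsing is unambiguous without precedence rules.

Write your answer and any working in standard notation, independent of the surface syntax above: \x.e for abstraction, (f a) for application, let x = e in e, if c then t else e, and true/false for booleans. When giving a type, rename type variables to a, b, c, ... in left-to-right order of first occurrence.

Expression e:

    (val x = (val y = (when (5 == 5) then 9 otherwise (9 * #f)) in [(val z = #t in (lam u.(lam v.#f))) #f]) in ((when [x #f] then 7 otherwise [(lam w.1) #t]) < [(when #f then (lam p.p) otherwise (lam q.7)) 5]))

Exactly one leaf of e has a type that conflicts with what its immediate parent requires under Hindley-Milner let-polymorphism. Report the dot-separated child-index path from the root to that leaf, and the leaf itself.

Answer: 0.0.2.1 : false

Derivation:
  unify Int ~ Int
  unify Int ~ Int
  unify Bool ~ Bool
  unify Int ~ Int
  unify Bool ~ Int
  FAIL: mismatch Bool ~ Int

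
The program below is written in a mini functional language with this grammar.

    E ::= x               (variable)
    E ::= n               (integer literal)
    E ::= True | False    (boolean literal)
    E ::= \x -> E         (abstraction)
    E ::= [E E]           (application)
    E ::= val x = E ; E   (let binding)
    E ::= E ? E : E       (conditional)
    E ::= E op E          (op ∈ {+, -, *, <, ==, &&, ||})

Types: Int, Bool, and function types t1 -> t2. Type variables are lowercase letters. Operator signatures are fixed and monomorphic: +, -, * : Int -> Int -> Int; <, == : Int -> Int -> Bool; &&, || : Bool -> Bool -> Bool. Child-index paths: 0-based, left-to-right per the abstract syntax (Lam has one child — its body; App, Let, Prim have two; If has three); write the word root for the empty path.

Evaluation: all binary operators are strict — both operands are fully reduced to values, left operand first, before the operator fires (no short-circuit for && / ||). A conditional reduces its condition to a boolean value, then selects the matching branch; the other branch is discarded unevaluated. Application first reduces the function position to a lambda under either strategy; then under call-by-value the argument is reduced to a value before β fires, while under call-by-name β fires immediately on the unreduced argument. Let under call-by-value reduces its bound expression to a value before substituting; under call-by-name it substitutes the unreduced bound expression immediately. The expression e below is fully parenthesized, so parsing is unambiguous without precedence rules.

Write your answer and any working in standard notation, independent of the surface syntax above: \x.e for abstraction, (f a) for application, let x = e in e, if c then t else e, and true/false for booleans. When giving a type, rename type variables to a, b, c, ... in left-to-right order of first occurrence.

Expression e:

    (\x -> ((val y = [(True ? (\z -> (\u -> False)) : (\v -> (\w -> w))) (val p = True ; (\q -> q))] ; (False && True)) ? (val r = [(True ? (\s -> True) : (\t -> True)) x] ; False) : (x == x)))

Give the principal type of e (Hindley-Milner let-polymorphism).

Answer: Int -> Bool

Trace:
  unify Bool ~ Bool
\u._ : c -> Bool
\z._ : b -> c -> Bool
w : e
\w._ : e -> e
\v._ : d -> e -> e
  unify b -> c -> Bool ~ d -> e -> e
  unify b ~ d
  unify c -> Bool ~ e -> e
  unify c ~ e
  unify Bool ~ e
let p : Bool
q : f
\q._ : f -> f
  unify d -> Bool -> Bool ~ (f -> f) -> g
  unify d ~ f -> f
  unify Bool -> Bool ~ g
_ _ : Bool -> Bool
let y : Bool -> Bool
  unify Bool ~ Bool
  unify Bool ~ Bool
  unify Bool ~ Bool
  unify Bool ~ Bool
\s._ : h -> Bool
\t._ : i -> Bool
  unify h -> Bool ~ i -> Bool
  unify h ~ i
  unify Bool ~ Bool
x : a
  unify i -> Bool ~ a -> j
  unify i ~ a
  unify Bool ~ j
_ _ : Bool
let r : Bool
x : a
  unify a ~ Int
x : Int
  unify Int ~ Int
  unify Bool ~ Bool
\x._ : Int -> Bool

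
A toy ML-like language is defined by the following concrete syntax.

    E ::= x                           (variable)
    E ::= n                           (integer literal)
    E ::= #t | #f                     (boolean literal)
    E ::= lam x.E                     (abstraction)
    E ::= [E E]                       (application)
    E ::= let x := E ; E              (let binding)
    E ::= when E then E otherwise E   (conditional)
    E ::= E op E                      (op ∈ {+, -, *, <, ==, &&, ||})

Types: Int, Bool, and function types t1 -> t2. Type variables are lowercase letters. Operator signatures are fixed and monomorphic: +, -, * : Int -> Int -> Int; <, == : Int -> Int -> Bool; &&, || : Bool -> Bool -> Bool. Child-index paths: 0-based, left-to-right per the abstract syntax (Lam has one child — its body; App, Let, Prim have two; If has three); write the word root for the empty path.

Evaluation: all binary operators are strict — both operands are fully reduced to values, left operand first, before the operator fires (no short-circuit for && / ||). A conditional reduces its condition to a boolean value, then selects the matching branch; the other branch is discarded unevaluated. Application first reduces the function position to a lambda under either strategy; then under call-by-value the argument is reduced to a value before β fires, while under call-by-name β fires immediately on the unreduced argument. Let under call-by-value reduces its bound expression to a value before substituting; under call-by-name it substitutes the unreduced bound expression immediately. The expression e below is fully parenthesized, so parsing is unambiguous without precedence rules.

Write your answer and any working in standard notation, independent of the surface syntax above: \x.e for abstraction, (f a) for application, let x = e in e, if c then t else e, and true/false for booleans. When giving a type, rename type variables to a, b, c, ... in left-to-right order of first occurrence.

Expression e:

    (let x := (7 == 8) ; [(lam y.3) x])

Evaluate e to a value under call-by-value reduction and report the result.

Derivation:
step 0: (let x = (7 == 8) in ((\y.3) x))
step 1: [delta@0] (let x = false in ((\y.3) x))
step 2: [let@root] ((\y.3) false)
step 3: [beta@root] 3

Answer: 3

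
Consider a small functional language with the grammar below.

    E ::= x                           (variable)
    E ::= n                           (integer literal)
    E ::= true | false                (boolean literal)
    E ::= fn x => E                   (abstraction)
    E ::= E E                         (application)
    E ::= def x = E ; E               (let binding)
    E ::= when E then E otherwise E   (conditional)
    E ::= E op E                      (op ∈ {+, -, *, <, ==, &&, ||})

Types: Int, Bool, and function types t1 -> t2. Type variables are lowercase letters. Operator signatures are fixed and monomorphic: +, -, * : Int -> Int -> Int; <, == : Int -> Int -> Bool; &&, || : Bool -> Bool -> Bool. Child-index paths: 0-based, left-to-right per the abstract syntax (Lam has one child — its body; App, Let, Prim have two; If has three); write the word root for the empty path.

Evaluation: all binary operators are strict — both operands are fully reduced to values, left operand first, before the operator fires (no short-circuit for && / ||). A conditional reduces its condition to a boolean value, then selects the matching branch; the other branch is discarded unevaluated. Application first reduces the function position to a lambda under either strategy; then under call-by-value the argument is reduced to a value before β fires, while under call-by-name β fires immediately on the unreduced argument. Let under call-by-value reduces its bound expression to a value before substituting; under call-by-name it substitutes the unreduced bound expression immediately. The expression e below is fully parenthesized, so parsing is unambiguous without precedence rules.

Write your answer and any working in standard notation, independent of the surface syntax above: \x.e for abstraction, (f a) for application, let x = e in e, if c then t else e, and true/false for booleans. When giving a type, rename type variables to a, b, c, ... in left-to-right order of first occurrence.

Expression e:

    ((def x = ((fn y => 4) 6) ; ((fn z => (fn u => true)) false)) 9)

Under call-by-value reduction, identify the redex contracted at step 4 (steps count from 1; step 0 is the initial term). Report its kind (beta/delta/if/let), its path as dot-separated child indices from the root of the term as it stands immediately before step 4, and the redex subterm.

Derivation:
step 0: ((let x = ((\y.4) 6) in ((\z.(\u.true)) false)) 9)
step 1: [beta@0.0] ((let x = 4 in ((\z.(\u.true)) false)) 9)
step 2: [let@0] (((\z.(\u.true)) false) 9)
step 3: [beta@0] ((\u.true) 9)
step 4: [beta@root] true

Answer: beta at root : ((\u.true) 9)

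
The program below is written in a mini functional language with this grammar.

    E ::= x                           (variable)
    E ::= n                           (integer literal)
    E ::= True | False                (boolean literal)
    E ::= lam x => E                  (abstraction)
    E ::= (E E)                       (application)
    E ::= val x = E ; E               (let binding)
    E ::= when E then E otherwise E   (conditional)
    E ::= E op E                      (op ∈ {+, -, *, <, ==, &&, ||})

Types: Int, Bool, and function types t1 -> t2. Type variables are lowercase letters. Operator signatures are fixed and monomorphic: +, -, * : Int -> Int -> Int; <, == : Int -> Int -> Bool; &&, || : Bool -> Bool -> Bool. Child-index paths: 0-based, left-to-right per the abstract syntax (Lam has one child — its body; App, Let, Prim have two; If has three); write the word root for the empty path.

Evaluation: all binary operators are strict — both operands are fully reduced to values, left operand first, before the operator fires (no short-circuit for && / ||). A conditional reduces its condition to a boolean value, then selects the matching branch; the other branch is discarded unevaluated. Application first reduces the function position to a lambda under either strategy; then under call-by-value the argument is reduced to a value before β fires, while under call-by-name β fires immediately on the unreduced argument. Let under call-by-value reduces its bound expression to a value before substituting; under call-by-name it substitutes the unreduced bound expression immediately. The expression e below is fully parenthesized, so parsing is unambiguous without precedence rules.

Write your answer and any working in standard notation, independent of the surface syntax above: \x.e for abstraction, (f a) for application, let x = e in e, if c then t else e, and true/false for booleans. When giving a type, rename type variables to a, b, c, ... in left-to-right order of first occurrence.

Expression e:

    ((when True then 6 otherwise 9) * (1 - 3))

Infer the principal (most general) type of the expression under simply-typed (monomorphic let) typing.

Answer: Int

Working:
  unify Bool ~ Bool
  unify Int ~ Int
  unify Int ~ Int
  unify Int ~ Int
  unify Int ~ Int
  unify Int ~ Int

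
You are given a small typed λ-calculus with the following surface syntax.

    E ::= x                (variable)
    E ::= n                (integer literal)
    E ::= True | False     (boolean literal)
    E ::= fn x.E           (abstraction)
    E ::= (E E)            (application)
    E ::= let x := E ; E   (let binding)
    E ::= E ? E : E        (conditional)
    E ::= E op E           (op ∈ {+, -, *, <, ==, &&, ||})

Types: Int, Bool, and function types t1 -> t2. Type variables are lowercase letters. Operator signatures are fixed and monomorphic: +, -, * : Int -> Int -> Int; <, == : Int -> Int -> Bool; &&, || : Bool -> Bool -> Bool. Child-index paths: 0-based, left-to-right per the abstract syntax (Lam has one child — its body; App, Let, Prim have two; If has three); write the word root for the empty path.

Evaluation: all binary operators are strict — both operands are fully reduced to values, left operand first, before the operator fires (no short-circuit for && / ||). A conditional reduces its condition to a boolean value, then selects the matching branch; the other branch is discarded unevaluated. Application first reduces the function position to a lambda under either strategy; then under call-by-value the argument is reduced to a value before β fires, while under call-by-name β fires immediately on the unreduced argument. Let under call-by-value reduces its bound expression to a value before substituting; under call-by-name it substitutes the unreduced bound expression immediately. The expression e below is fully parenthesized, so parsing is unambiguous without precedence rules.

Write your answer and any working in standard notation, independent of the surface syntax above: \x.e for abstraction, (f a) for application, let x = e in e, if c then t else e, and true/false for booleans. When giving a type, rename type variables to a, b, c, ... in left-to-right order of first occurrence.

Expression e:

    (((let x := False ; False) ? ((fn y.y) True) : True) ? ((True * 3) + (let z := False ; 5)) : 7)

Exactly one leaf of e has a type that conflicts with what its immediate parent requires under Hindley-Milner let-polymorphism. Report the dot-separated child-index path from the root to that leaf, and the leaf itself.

Answer: 1.0.0 : true

Trace:
let x : Bool
  unify Bool ~ Bool
y : a
\y._ : a -> a
  unify a -> a ~ Bool -> b
  unify a ~ Bool
  unify Bool ~ b
_ _ : Bool
  unify Bool ~ Bool
  unify Bool ~ Bool
  unify Bool ~ Int
  FAIL: mismatch Bool ~ Int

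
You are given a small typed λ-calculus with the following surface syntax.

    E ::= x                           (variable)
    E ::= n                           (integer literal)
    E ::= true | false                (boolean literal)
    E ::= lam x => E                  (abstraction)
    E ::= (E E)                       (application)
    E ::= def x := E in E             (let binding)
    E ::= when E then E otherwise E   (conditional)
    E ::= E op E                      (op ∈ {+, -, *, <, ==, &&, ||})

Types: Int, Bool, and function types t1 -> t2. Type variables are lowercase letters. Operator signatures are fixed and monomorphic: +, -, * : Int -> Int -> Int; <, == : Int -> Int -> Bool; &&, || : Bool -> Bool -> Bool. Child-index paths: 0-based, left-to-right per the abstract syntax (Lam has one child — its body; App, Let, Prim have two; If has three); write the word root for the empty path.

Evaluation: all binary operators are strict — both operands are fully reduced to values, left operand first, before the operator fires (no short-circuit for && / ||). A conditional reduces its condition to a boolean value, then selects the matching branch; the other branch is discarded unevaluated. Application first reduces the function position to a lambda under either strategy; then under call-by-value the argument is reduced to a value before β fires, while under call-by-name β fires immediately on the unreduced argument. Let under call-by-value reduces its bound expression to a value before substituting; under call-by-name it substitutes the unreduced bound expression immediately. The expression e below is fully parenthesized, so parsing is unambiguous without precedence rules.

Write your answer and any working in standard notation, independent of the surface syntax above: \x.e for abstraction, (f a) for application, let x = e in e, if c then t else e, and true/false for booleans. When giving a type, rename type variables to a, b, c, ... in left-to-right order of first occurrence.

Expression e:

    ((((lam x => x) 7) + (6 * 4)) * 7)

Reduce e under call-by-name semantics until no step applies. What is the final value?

Working:
step 0: ((((\x.x) 7) + (6 * 4)) * 7)
step 1: [beta@0.0] ((7 + (6 * 4)) * 7)
step 2: [delta@0.1] ((7 + 24) * 7)
step 3: [delta@0] (31 * 7)
step 4: [delta@root] 217

Answer: 217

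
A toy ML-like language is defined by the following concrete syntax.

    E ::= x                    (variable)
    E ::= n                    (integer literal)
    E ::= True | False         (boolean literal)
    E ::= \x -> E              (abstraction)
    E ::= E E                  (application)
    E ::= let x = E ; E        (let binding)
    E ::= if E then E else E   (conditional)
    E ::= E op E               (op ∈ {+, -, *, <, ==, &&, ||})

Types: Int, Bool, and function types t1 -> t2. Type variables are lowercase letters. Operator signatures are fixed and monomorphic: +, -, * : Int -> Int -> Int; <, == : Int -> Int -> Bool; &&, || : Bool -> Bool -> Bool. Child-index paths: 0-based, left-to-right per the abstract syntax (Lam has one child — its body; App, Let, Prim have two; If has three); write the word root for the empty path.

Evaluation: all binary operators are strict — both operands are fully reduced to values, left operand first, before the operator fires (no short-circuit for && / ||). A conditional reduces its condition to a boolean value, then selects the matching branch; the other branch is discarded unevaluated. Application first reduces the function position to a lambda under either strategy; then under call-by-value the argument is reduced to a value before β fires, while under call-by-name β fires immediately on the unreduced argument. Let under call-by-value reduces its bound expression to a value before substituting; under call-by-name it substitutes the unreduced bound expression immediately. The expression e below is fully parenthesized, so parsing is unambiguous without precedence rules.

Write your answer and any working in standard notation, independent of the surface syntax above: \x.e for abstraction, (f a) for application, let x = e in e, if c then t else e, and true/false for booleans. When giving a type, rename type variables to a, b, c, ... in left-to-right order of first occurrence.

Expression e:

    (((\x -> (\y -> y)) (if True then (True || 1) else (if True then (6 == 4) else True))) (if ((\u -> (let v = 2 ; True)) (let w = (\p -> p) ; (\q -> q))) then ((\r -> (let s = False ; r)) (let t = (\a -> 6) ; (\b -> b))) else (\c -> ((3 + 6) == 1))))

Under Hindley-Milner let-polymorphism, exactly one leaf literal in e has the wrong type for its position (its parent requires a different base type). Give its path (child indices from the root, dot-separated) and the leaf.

Working:
y : b
\y._ : b -> b
\x._ : a -> b -> b
  unify Bool ~ Bool
  unify Bool ~ Bool
  unify Int ~ Bool
  FAIL: mismatch Int ~ Bool

Answer: 0.1.1.1 : 1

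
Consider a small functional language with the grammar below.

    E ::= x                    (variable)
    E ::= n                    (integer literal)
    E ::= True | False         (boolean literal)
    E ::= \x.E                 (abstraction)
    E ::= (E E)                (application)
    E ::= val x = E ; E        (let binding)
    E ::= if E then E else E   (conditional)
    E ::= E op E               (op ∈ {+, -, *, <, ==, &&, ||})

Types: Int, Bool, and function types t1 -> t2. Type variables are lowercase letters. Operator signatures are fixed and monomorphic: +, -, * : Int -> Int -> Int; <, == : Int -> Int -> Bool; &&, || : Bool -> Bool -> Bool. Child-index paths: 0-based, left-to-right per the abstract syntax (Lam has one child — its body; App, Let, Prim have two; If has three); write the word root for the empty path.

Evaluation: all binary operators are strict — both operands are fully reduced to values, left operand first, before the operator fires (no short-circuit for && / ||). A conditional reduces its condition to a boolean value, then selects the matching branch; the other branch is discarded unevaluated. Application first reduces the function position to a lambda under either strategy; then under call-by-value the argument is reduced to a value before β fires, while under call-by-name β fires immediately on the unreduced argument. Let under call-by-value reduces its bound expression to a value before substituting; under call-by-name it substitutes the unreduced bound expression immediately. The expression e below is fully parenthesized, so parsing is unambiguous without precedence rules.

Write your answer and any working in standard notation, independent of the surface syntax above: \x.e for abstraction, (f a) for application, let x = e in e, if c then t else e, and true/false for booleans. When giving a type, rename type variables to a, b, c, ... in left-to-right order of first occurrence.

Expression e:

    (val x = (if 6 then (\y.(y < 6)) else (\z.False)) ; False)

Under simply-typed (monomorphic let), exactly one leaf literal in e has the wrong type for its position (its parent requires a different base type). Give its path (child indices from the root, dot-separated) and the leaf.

Derivation:
  unify Int ~ Bool
  FAIL: mismatch Int ~ Bool

Answer: 0.0 : 6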